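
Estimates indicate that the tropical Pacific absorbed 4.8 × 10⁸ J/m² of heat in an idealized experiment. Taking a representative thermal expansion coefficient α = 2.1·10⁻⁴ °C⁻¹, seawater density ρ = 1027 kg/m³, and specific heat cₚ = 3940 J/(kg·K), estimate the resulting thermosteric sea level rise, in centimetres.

about 2.49 cm

Δh = αQ/(ρcₚ) = 2.1×10⁻⁴ × 4.8×10⁸ / (1027 × 3940) ≈ 0.024911 m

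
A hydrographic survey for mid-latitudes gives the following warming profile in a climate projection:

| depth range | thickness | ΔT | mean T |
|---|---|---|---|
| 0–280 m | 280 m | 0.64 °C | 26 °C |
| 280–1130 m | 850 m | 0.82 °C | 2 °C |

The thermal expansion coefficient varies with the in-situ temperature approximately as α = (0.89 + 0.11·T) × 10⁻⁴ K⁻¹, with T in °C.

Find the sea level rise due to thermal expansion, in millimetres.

Layer 1: α = (0.89 + 0.11×26)×10⁻⁴ = 3.75×10⁻⁴ K⁻¹
Layer 2: α = (0.89 + 0.11×2)×10⁻⁴ = 1.11×10⁻⁴ K⁻¹
3.75×10⁻⁴ × 280 × 0.64 = 0.06720 m
850 × 0.82 × 1.11×10⁻⁴ = 0.077367 m
Δh = 0.06720 + 0.077367 = 0.144567 m

Δh ≈ 145 mm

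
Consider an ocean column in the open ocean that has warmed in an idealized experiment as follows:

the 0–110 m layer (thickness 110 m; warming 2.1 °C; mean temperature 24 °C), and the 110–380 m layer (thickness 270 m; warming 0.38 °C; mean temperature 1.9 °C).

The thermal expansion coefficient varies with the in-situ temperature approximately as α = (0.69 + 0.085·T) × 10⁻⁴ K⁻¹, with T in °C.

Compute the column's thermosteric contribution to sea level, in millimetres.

Layer 1: α = (0.69 + 0.085×24)×10⁻⁴ = 2.73×10⁻⁴ K⁻¹
Layer 2: α = (0.69 + 0.085×1.9)×10⁻⁴ = 0.8515×10⁻⁴ K⁻¹
Layer 1: 2.73×10⁻⁴ × 110 × 2.1 = 0.063063 m
110–380 m: 270 × 0.38 × 0.8515×10⁻⁴ = 0.00873639 m
Δh = 0.063063 + 0.00873639 = 0.07179939 m

Δh = 72 mm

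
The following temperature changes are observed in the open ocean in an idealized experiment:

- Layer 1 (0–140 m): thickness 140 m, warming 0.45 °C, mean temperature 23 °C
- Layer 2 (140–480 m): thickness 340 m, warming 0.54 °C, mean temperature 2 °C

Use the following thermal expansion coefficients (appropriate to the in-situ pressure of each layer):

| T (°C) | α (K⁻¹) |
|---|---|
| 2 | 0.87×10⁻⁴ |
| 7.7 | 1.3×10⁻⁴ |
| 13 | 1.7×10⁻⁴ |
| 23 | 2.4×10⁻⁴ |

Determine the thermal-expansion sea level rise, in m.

Layer 1 at 23 °C → α = 2.4×10⁻⁴ K⁻¹
Layer 2 at 2 °C → α = 0.87×10⁻⁴ K⁻¹
Layer 1: 2.4×10⁻⁴ × 0.45 × 140 = 0.01512 m
140–480 m: 0.54 × 0.87×10⁻⁴ × 340 = 0.0159732 m
Δh = 0.01512 + 0.0159732 = 0.0310932 m

about 0.0311 m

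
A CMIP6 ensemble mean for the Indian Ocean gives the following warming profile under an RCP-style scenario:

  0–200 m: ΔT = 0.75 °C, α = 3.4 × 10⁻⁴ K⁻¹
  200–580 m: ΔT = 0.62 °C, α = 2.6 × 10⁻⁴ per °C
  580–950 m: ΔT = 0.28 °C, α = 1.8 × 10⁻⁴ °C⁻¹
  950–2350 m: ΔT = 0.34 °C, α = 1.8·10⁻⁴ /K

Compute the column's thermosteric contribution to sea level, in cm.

0–200 m: 0.75 × 200 × 3.4×10⁻⁴ = 0.05100 m
2.6×10⁻⁴ × 0.62 × 380 = 0.061256 m
370 × 0.28 × 1.8×10⁻⁴ = 0.018648 m
0.34 × 1.8×10⁻⁴ × 1400 = 0.08568 m
Δh = 0.05100 + 0.061256 + 0.018648 + 0.08568 = 0.216584 m

Δh = 21.7 cm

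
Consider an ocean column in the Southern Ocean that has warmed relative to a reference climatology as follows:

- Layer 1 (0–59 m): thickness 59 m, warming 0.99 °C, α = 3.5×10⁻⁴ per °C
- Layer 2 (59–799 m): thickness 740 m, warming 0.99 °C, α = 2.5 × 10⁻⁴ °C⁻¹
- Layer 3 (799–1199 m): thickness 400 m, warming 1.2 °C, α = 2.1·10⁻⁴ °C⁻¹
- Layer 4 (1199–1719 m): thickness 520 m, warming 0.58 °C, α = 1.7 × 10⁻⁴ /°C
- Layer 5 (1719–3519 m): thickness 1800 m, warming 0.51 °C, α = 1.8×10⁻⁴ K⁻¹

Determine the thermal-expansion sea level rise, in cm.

0–59 m: 3.5×10⁻⁴ × 0.99 × 59 = 0.0204435 m
Layer 2: 740 × 0.99 × 2.5×10⁻⁴ = 0.18315 m
Layer 3: 2.1×10⁻⁴ × 400 × 1.2 = 0.10080 m
1199–1719 m: 0.58 × 1.7×10⁻⁴ × 520 = 0.051272 m
1719–3519 m: 0.51 × 1800 × 1.8×10⁻⁴ = 0.16524 m
Δh = 0.0204435 + 0.18315 + 0.10080 + 0.051272 + 0.16524 = 0.5209055 m

Δh ≈ 52.1 cm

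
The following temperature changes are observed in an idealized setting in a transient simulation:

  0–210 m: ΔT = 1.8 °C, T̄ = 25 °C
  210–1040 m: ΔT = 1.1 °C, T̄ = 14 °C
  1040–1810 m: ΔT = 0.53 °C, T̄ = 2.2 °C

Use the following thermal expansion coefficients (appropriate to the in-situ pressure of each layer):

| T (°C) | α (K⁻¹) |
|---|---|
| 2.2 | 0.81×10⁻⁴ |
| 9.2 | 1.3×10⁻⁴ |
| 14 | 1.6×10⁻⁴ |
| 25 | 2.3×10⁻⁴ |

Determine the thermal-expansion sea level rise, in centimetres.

Layer 1 at 25 °C → α = 2.3×10⁻⁴ K⁻¹
Layer 2 at 14 °C → α = 1.6×10⁻⁴ K⁻¹
Layer 3 at 2.2 °C → α = 0.81×10⁻⁴ K⁻¹
0–210 m: 210 × 2.3×10⁻⁴ × 1.8 = 0.08694 m
210–1040 m: 1.6×10⁻⁴ × 830 × 1.1 = 0.14608 m
1040–1810 m: 0.53 × 770 × 0.81×10⁻⁴ = 0.0330561 m
Δh = 0.08694 + 0.14608 + 0.0330561 = 0.2660761 m

27 cm of thermosteric rise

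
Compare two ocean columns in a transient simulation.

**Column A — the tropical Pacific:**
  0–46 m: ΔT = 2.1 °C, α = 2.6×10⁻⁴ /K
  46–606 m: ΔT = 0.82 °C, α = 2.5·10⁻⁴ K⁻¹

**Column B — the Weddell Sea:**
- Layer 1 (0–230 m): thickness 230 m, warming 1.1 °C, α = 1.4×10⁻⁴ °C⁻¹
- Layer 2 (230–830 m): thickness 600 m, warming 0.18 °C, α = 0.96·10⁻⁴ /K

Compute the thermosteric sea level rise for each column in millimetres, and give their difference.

Δh_A ≈ 140 mm, Δh_B ≈ 45.8 mm; difference ≈ 94.1 mm

A 0–46 m: 46 × 2.6×10⁻⁴ × 2.1 = 0.025116 m
A Layer 2: 0.82 × 560 × 2.5×10⁻⁴ = 0.11480 m
A total: 0.139916 m
B 1.1 × 1.4×10⁻⁴ × 230 = 0.03542 m
B 230–830 m: 0.96×10⁻⁴ × 0.18 × 600 = 0.010368 m
B total: 0.045788 m
Difference: 0.139916 − 0.045788 = 0.094128 m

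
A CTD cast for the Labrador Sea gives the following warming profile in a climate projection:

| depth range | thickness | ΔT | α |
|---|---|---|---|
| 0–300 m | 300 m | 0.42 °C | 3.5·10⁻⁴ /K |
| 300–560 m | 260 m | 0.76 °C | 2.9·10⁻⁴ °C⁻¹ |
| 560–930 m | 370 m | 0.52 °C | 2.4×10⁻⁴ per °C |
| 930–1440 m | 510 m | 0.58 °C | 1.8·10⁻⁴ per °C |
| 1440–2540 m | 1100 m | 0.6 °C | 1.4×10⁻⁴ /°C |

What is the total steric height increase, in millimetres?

Layer 1: 300 × 0.42 × 3.5×10⁻⁴ = 0.04410 m
Layer 2: 260 × 0.76 × 2.9×10⁻⁴ = 0.057304 m
0.52 × 370 × 2.4×10⁻⁴ = 0.046176 m
Layer 4: 0.58 × 1.8×10⁻⁴ × 510 = 0.053244 m
1440–2540 m: 0.6 × 1100 × 1.4×10⁻⁴ = 0.09240 m
Δh = 0.04410 + 0.057304 + 0.046176 + 0.053244 + 0.09240 = 0.293224 m ≈ 293 mm

Δh = 293 mm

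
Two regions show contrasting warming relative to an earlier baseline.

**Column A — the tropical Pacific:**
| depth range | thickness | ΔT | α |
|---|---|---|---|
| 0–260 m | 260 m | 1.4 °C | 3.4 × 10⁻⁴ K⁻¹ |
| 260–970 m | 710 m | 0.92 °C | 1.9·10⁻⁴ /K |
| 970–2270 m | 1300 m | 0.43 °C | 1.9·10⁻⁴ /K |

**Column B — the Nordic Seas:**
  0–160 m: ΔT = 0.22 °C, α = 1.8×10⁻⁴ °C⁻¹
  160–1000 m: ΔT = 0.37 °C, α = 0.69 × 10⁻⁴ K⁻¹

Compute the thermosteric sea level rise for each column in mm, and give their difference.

Δh_A ≈ 350 mm, Δh_B ≈ 28 mm; difference ≈ 330 mm

A 260 × 1.4 × 3.4×10⁻⁴ = 0.12376 m
A 260–970 m: 1.9×10⁻⁴ × 0.92 × 710 = 0.124108 m
A 970–2270 m: 1300 × 0.43 × 1.9×10⁻⁴ = 0.10621 m
A total: 0.354078 m
B 0.22 × 1.8×10⁻⁴ × 160 = 0.006336 m
B 160–1000 m: 0.69×10⁻⁴ × 840 × 0.37 = 0.0214452 m
B total: 0.0277812 m
Difference: 0.354078 − 0.0277812 = 0.3262968 m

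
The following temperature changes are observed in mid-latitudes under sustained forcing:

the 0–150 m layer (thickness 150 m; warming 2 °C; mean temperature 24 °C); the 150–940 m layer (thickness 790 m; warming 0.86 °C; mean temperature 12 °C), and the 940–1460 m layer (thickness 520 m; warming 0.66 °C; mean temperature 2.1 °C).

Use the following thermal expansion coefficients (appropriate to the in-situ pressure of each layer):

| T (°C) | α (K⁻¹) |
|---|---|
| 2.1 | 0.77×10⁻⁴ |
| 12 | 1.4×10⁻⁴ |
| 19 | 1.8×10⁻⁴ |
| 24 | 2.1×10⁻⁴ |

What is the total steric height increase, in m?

Δh ≈ 0.185 m

Layer 1 at 24 °C → α = 2.1×10⁻⁴ K⁻¹
Layer 2 at 12 °C → α = 1.4×10⁻⁴ K⁻¹
Layer 3 at 2.1 °C → α = 0.77×10⁻⁴ K⁻¹
0–150 m: 150 × 2 × 2.1×10⁻⁴ = 0.06300 m
Layer 2: 1.4×10⁻⁴ × 790 × 0.86 = 0.095116 m
0.77×10⁻⁴ × 0.66 × 520 = 0.0264264 m
Δh = 0.06300 + 0.095116 + 0.0264264 = 0.1845424 m ≈ 0.185 m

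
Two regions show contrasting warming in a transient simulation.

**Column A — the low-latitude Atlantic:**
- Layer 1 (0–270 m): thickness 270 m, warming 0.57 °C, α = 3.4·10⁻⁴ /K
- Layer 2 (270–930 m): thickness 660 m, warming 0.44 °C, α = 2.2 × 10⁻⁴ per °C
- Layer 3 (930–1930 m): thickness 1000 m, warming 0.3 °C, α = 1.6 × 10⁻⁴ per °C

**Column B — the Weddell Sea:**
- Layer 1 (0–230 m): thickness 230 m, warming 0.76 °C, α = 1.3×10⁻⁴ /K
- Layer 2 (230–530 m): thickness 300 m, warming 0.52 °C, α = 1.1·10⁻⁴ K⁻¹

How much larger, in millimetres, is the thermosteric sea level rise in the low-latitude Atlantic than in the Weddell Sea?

A 0–270 m: 270 × 3.4×10⁻⁴ × 0.57 = 0.052326 m
A Layer 2: 0.44 × 660 × 2.2×10⁻⁴ = 0.063888 m
A 1.6×10⁻⁴ × 1000 × 0.3 = 0.04800 m
A total: 0.164214 m
B Layer 1: 0.76 × 230 × 1.3×10⁻⁴ = 0.022724 m
B Layer 2: 300 × 0.52 × 1.1×10⁻⁴ = 0.01716 m
B total: 0.039884 m
Difference: 0.164214 − 0.039884 = 0.12433 m

Δh_A − Δh_B ≈ 120 mm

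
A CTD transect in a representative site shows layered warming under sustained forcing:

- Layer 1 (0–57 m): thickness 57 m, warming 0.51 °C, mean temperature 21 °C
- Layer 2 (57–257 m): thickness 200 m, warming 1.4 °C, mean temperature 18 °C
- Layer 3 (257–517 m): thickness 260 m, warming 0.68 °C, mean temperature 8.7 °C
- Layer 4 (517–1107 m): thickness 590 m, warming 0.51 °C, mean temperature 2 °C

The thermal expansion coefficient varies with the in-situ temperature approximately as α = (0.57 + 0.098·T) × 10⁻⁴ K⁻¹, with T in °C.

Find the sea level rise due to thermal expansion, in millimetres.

Layer 1: α = (0.57 + 0.098×21)×10⁻⁴ = 2.628×10⁻⁴ K⁻¹
Layer 2: α = (0.57 + 0.098×18)×10⁻⁴ = 2.334×10⁻⁴ K⁻¹
Layer 3: α = (0.57 + 0.098×8.7)×10⁻⁴ = 1.4226×10⁻⁴ K⁻¹
Layer 4: α = (0.57 + 0.098×2)×10⁻⁴ = 0.766×10⁻⁴ K⁻¹
0–57 m: 0.51 × 57 × 2.628×10⁻⁴ = 0.007639596 m
1.4 × 2.334×10⁻⁴ × 200 = 0.065352 m
257–517 m: 260 × 1.4226×10⁻⁴ × 0.68 = 0.025151568 m
590 × 0.51 × 0.766×10⁻⁴ = 0.02304894 m
Δh = 0.007639596 + 0.065352 + 0.025151568 + 0.02304894 = 0.121192104 m ≈ 121 mm

121 mm of thermosteric rise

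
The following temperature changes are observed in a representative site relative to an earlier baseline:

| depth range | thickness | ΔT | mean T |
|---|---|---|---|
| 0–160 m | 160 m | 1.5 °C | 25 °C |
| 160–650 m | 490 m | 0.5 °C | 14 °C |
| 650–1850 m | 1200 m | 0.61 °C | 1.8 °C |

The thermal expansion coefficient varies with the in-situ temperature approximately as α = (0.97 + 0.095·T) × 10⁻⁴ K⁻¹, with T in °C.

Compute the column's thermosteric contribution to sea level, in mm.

about 220 mm

Layer 1: α = (0.97 + 0.095×25)×10⁻⁴ = 3.345×10⁻⁴ K⁻¹
Layer 2: α = (0.97 + 0.095×14)×10⁻⁴ = 2.3×10⁻⁴ K⁻¹
Layer 3: α = (0.97 + 0.095×1.8)×10⁻⁴ = 1.141×10⁻⁴ K⁻¹
Layer 1: 160 × 1.5 × 3.345×10⁻⁴ = 0.08028 m
Layer 2: 490 × 0.5 × 2.3×10⁻⁴ = 0.05635 m
0.61 × 1200 × 1.141×10⁻⁴ = 0.0835212 m
Δh = 0.08028 + 0.05635 + 0.0835212 = 0.2201512 m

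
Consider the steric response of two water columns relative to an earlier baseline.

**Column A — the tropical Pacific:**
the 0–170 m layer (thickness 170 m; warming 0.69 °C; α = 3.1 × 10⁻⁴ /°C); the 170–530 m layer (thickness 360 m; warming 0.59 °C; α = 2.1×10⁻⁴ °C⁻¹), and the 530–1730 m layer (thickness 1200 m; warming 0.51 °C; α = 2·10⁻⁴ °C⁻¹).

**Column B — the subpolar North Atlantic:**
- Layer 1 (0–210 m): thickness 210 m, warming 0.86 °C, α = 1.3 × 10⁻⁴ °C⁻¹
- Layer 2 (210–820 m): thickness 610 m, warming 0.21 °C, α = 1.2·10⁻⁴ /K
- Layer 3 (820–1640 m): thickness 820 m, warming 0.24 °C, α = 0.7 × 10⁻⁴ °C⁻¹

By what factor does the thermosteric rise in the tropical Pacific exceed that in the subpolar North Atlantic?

A 0–170 m: 0.69 × 3.1×10⁻⁴ × 170 = 0.036363 m
A Layer 2: 2.1×10⁻⁴ × 0.59 × 360 = 0.044604 m
A 1200 × 0.51 × 2×10⁻⁴ = 0.12240 m
A total: 0.203367 m
B Layer 1: 0.86 × 210 × 1.3×10⁻⁴ = 0.023478 m
B 610 × 0.21 × 1.2×10⁻⁴ = 0.015372 m
B 820–1640 m: 820 × 0.24 × 0.7×10⁻⁴ = 0.013776 m
B total: 0.052626 m
Ratio: 0.203367 / 0.052626 ≈ 3.864

≈ 3.86×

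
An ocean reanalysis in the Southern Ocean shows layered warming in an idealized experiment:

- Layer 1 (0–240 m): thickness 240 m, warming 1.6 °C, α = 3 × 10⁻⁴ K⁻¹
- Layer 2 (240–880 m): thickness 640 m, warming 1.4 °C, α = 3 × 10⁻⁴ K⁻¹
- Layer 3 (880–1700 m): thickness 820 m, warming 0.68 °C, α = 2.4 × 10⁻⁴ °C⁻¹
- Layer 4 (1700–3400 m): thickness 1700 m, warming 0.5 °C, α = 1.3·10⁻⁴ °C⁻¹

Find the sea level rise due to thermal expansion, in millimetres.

Layer 1: 240 × 3×10⁻⁴ × 1.6 = 0.11520 m
Layer 2: 640 × 3×10⁻⁴ × 1.4 = 0.26880 m
880–1700 m: 820 × 2.4×10⁻⁴ × 0.68 = 0.133824 m
1.3×10⁻⁴ × 0.5 × 1700 = 0.11050 m
Δh = 0.11520 + 0.26880 + 0.133824 + 0.11050 = 0.628324 m

about 630 mm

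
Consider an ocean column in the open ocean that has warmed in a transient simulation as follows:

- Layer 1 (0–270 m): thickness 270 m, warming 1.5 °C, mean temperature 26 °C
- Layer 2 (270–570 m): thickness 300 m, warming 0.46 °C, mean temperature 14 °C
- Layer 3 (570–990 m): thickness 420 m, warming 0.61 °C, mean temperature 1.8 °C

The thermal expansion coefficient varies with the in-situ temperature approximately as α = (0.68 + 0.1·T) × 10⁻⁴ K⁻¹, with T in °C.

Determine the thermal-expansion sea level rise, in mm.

184 mm of thermosteric rise

Layer 1: α = (0.68 + 0.1×26)×10⁻⁴ = 3.28×10⁻⁴ K⁻¹
Layer 2: α = (0.68 + 0.1×14)×10⁻⁴ = 2.08×10⁻⁴ K⁻¹
Layer 3: α = (0.68 + 0.1×1.8)×10⁻⁴ = 0.86×10⁻⁴ K⁻¹
0–270 m: 1.5 × 270 × 3.28×10⁻⁴ = 0.13284 m
270–570 m: 0.46 × 300 × 2.08×10⁻⁴ = 0.028704 m
Layer 3: 0.86×10⁻⁴ × 420 × 0.61 = 0.0220332 m
Δh = 0.13284 + 0.028704 + 0.0220332 = 0.1835772 m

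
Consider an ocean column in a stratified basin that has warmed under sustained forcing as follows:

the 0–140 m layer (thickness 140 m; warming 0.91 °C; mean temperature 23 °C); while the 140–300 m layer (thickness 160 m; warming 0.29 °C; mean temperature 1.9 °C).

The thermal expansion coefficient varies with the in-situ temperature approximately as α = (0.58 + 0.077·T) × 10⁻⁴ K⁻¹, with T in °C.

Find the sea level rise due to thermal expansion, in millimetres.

33 mm

Layer 1: α = (0.58 + 0.077×23)×10⁻⁴ = 2.351×10⁻⁴ K⁻¹
Layer 2: α = (0.58 + 0.077×1.9)×10⁻⁴ = 0.7263×10⁻⁴ K⁻¹
140 × 0.91 × 2.351×10⁻⁴ = 0.02995174 m
0.29 × 0.7263×10⁻⁴ × 160 = 0.003370032 m
Δh = 0.02995174 + 0.003370032 = 0.033321772 m ≈ 33 mm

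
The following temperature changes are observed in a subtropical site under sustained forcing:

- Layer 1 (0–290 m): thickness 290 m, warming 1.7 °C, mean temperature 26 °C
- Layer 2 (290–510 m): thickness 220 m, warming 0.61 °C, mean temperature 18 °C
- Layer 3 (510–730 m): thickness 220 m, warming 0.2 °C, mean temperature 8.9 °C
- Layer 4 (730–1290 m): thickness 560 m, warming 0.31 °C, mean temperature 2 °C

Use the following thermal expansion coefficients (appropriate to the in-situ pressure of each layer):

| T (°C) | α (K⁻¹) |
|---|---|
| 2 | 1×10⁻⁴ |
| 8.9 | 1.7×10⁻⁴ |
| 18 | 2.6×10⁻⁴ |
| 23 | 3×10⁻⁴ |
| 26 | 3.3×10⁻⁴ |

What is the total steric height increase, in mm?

Layer 1 at 26 °C → α = 3.3×10⁻⁴ K⁻¹
Layer 2 at 18 °C → α = 2.6×10⁻⁴ K⁻¹
Layer 3 at 8.9 °C → α = 1.7×10⁻⁴ K⁻¹
Layer 4 at 2 °C → α = 1×10⁻⁴ K⁻¹
0–290 m: 1.7 × 3.3×10⁻⁴ × 290 = 0.16269 m
Layer 2: 0.61 × 2.6×10⁻⁴ × 220 = 0.034892 m
0.2 × 220 × 1.7×10⁻⁴ = 0.00748 m
0.31 × 560 × 1×10⁻⁴ = 0.01736 m
Δh = 0.16269 + 0.034892 + 0.00748 + 0.01736 = 0.222422 m

222 mm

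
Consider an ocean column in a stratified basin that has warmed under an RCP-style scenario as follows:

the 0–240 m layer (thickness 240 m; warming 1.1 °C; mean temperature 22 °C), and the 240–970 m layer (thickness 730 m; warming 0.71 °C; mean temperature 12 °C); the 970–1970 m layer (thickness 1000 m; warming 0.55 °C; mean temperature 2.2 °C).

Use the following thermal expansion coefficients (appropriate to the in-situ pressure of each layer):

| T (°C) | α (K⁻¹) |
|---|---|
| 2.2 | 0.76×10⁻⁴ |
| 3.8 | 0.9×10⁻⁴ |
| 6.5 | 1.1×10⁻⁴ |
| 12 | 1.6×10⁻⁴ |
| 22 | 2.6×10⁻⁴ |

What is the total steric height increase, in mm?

193 mm of thermosteric rise

Layer 1 at 22 °C → α = 2.6×10⁻⁴ K⁻¹
Layer 2 at 12 °C → α = 1.6×10⁻⁴ K⁻¹
Layer 3 at 2.2 °C → α = 0.76×10⁻⁴ K⁻¹
1.1 × 240 × 2.6×10⁻⁴ = 0.06864 m
240–970 m: 730 × 0.71 × 1.6×10⁻⁴ = 0.082928 m
Layer 3: 0.76×10⁻⁴ × 0.55 × 1000 = 0.04180 m
Δh = 0.06864 + 0.082928 + 0.04180 = 0.193368 m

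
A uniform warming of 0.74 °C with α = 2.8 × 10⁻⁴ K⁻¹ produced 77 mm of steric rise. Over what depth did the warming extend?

H = Δh/(αΔT) = 0.077 / (2.8×10⁻⁴ × 0.74) ≈ 371.6 m

H ≈ 372 m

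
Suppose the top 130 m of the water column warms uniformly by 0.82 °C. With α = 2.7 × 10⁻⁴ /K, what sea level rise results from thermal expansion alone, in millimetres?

about 29 mm

Δh = αΔT·H = 2.7×10⁻⁴ × 0.82 × 130 = 0.028782 m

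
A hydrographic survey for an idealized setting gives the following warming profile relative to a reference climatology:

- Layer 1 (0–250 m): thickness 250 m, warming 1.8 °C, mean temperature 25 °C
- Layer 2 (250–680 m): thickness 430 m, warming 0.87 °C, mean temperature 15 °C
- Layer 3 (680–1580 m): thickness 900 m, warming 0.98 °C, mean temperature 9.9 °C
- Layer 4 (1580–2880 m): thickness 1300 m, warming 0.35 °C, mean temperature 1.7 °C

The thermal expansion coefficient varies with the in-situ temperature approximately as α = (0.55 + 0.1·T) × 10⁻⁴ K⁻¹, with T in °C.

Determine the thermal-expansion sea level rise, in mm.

Layer 1: α = (0.55 + 0.1×25)×10⁻⁴ = 3.05×10⁻⁴ K⁻¹
Layer 2: α = (0.55 + 0.1×15)×10⁻⁴ = 2.05×10⁻⁴ K⁻¹
Layer 3: α = (0.55 + 0.1×9.9)×10⁻⁴ = 1.54×10⁻⁴ K⁻¹
Layer 4: α = (0.55 + 0.1×1.7)×10⁻⁴ = 0.72×10⁻⁴ K⁻¹
Layer 1: 1.8 × 3.05×10⁻⁴ × 250 = 0.13725 m
Layer 2: 2.05×10⁻⁴ × 0.87 × 430 = 0.0766905 m
1.54×10⁻⁴ × 900 × 0.98 = 0.135828 m
1580–2880 m: 0.72×10⁻⁴ × 1300 × 0.35 = 0.03276 m
Δh = 0.13725 + 0.0766905 + 0.135828 + 0.03276 = 0.3825285 m ≈ 380 mm

Δh = 380 mm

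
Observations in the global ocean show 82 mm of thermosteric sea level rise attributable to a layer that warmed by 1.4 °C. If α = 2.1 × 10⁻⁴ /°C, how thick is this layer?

279 m

H = Δh/(αΔT) = 0.082 / (2.1×10⁻⁴ × 1.4) ≈ 278.9 m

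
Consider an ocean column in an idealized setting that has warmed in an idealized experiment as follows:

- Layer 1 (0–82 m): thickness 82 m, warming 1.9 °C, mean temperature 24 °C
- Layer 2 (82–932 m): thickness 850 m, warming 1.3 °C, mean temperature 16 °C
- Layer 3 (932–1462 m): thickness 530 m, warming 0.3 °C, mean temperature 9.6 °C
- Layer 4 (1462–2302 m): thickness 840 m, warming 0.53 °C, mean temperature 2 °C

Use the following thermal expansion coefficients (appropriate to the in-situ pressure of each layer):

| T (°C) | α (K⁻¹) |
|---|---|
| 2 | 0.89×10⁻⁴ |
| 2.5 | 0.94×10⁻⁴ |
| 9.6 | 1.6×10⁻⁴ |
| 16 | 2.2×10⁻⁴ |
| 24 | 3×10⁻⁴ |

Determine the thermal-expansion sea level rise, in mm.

355 mm

Layer 1 at 24 °C → α = 3×10⁻⁴ K⁻¹
Layer 2 at 16 °C → α = 2.2×10⁻⁴ K⁻¹
Layer 3 at 9.6 °C → α = 1.6×10⁻⁴ K⁻¹
Layer 4 at 2 °C → α = 0.89×10⁻⁴ K⁻¹
Layer 1: 3×10⁻⁴ × 82 × 1.9 = 0.04674 m
82–932 m: 2.2×10⁻⁴ × 850 × 1.3 = 0.24310 m
0.3 × 1.6×10⁻⁴ × 530 = 0.02544 m
1462–2302 m: 0.53 × 0.89×10⁻⁴ × 840 = 0.0396228 m
Δh = 0.04674 + 0.24310 + 0.02544 + 0.0396228 = 0.3549028 m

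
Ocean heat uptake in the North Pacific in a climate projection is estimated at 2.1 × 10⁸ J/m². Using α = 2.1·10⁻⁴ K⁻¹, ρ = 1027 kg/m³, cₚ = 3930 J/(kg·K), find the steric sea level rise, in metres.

Δh = αQ/(ρcₚ) = 2.1×10⁻⁴ × 2.1×10⁸ / (1027 × 3930) ≈ 0.010926 m

about 0.0109 m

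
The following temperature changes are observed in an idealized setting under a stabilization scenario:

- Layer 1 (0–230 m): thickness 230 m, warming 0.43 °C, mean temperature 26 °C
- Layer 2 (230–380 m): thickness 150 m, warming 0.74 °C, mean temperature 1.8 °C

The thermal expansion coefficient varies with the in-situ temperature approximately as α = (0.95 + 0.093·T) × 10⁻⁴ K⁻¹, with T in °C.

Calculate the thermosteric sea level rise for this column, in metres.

Layer 1: α = (0.95 + 0.093×26)×10⁻⁴ = 3.368×10⁻⁴ K⁻¹
Layer 2: α = (0.95 + 0.093×1.8)×10⁻⁴ = 1.1174×10⁻⁴ K⁻¹
0–230 m: 230 × 3.368×10⁻⁴ × 0.43 = 0.03330952 m
Layer 2: 0.74 × 1.1174×10⁻⁴ × 150 = 0.01240314 m
Δh = 0.03330952 + 0.01240314 = 0.04571266 m

0.0457 m of thermosteric rise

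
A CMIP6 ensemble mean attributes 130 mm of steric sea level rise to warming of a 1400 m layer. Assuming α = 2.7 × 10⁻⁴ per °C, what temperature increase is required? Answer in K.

0.34 K

ΔT = Δh/(αH) = 0.13 / (2.7×10⁻⁴ × 1400) ≈ 0.3439 K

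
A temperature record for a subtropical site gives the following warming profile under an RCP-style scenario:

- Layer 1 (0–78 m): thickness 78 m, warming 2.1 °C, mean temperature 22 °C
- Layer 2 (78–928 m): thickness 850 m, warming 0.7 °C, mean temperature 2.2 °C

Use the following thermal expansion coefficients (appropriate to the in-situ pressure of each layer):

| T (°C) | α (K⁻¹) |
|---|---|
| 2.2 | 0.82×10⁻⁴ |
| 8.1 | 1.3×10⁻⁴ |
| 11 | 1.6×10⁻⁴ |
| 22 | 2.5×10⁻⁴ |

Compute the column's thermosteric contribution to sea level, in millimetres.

Layer 1 at 22 °C → α = 2.5×10⁻⁴ K⁻¹
Layer 2 at 2.2 °C → α = 0.82×10⁻⁴ K⁻¹
0–78 m: 78 × 2.1 × 2.5×10⁻⁴ = 0.04095 m
Layer 2: 0.7 × 850 × 0.82×10⁻⁴ = 0.04879 m
Δh = 0.04095 + 0.04879 = 0.08974 m

Δh = 90 mm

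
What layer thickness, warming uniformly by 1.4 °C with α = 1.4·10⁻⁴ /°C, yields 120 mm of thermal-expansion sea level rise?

H = Δh/(αΔT) = 0.12 / (1.4×10⁻⁴ × 1.4) ≈ 612.2 m

H ≈ 612 m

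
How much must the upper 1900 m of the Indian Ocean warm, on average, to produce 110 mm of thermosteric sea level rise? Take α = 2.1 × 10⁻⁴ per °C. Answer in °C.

about 0.276 °C

ΔT = Δh/(αH) = 0.11 / (2.1×10⁻⁴ × 1900) ≈ 0.2757 °C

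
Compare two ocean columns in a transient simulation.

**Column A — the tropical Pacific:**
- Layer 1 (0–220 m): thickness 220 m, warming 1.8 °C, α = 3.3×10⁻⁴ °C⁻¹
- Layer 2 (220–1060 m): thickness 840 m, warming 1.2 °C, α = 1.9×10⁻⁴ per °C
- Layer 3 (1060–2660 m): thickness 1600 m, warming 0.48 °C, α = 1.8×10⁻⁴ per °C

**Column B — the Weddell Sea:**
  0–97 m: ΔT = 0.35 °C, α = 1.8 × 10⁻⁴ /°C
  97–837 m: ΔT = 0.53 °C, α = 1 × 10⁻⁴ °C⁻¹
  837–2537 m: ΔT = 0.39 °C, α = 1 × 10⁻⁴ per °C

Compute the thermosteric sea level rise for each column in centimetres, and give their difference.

A: 46 cm; B: 11 cm; difference 35 cm

A Layer 1: 1.8 × 3.3×10⁻⁴ × 220 = 0.13068 m
A Layer 2: 1.2 × 1.9×10⁻⁴ × 840 = 0.19152 m
A 1600 × 1.8×10⁻⁴ × 0.48 = 0.13824 m
A total: 0.46044 m
B 1.8×10⁻⁴ × 0.35 × 97 = 0.006111 m
B 740 × 0.53 × 1×10⁻⁴ = 0.03922 m
B 0.39 × 1×10⁻⁴ × 1700 = 0.06630 m
B total: 0.111631 m
Difference: 0.46044 − 0.111631 = 0.348809 m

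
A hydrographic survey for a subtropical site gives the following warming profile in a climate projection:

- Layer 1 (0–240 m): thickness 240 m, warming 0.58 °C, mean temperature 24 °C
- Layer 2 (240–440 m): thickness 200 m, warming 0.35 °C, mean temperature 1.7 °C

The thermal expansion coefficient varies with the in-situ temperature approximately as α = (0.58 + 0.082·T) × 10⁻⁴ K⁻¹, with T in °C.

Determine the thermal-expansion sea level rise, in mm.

40.5 mm

Layer 1: α = (0.58 + 0.082×24)×10⁻⁴ = 2.548×10⁻⁴ K⁻¹
Layer 2: α = (0.58 + 0.082×1.7)×10⁻⁴ = 0.7194×10⁻⁴ K⁻¹
Layer 1: 0.58 × 2.548×10⁻⁴ × 240 = 0.03546816 m
0.35 × 0.7194×10⁻⁴ × 200 = 0.0050358 m
Δh = 0.03546816 + 0.0050358 = 0.04050396 m ≈ 40.5 mm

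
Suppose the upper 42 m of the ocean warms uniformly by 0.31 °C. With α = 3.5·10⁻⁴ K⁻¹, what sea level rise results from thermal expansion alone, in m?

Δh = αΔT·H = 3.5×10⁻⁴ × 0.31 × 42 = 0.004557 m

about 0.00456 m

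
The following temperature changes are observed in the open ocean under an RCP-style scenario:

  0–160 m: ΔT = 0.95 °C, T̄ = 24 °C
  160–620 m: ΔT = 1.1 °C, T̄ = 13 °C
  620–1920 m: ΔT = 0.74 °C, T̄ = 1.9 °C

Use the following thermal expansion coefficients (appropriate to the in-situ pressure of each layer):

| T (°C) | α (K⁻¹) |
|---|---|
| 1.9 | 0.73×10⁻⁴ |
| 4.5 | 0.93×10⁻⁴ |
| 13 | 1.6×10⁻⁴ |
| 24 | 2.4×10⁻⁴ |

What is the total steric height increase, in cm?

Δh = 18.8 cm

Layer 1 at 24 °C → α = 2.4×10⁻⁴ K⁻¹
Layer 2 at 13 °C → α = 1.6×10⁻⁴ K⁻¹
Layer 3 at 1.9 °C → α = 0.73×10⁻⁴ K⁻¹
Layer 1: 0.95 × 160 × 2.4×10⁻⁴ = 0.03648 m
1.6×10⁻⁴ × 460 × 1.1 = 0.08096 m
Layer 3: 0.74 × 1300 × 0.73×10⁻⁴ = 0.070226 m
Δh = 0.03648 + 0.08096 + 0.070226 = 0.187666 m ≈ 18.8 cm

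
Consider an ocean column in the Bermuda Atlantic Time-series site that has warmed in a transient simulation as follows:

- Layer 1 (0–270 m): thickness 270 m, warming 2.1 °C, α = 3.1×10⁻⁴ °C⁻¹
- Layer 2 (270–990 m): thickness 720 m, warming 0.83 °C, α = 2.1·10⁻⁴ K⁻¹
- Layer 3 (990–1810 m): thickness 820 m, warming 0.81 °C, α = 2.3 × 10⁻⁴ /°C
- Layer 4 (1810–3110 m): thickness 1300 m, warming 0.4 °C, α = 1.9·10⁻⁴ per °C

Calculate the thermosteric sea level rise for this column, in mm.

Δh ≈ 553 mm

Layer 1: 3.1×10⁻⁴ × 270 × 2.1 = 0.17577 m
Layer 2: 0.83 × 720 × 2.1×10⁻⁴ = 0.125496 m
2.3×10⁻⁴ × 820 × 0.81 = 0.152766 m
Layer 4: 1300 × 1.9×10⁻⁴ × 0.4 = 0.09880 m
Δh = 0.17577 + 0.125496 + 0.152766 + 0.09880 = 0.552832 m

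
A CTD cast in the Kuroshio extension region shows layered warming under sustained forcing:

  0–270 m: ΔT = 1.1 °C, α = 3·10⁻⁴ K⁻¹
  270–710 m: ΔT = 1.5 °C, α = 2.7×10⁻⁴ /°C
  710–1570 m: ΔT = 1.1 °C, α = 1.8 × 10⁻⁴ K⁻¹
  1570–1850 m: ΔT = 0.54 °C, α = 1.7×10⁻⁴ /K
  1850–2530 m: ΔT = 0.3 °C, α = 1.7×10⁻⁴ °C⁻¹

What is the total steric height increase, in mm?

0–270 m: 3×10⁻⁴ × 1.1 × 270 = 0.08910 m
270–710 m: 440 × 1.5 × 2.7×10⁻⁴ = 0.17820 m
710–1570 m: 1.1 × 860 × 1.8×10⁻⁴ = 0.17028 m
1570–1850 m: 280 × 1.7×10⁻⁴ × 0.54 = 0.025704 m
0.3 × 1.7×10⁻⁴ × 680 = 0.03468 m
Δh = 0.08910 + 0.17820 + 0.17028 + 0.025704 + 0.03468 = 0.497964 m ≈ 500 mm

500 mm of thermosteric rise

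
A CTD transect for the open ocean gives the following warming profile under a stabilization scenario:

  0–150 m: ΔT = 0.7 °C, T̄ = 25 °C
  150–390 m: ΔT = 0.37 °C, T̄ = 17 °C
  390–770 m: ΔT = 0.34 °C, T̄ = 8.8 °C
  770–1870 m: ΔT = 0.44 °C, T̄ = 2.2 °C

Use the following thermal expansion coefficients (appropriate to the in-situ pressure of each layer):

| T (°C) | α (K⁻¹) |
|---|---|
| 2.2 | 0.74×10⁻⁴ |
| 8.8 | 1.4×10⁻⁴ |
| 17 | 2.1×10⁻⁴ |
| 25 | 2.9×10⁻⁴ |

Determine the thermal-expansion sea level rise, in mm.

Layer 1 at 25 °C → α = 2.9×10⁻⁴ K⁻¹
Layer 2 at 17 °C → α = 2.1×10⁻⁴ K⁻¹
Layer 3 at 8.8 °C → α = 1.4×10⁻⁴ K⁻¹
Layer 4 at 2.2 °C → α = 0.74×10⁻⁴ K⁻¹
0–150 m: 0.7 × 2.9×10⁻⁴ × 150 = 0.03045 m
150–390 m: 2.1×10⁻⁴ × 240 × 0.37 = 0.018648 m
1.4×10⁻⁴ × 0.34 × 380 = 0.018088 m
0.74×10⁻⁴ × 0.44 × 1100 = 0.035816 m
Δh = 0.03045 + 0.018648 + 0.018088 + 0.035816 = 0.103002 m

103 mm of thermosteric rise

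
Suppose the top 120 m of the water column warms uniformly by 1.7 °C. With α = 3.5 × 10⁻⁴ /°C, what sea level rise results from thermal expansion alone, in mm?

Δh = αΔT·H = 3.5×10⁻⁴ × 1.7 × 120 = 0.07140 m

about 71.4 mm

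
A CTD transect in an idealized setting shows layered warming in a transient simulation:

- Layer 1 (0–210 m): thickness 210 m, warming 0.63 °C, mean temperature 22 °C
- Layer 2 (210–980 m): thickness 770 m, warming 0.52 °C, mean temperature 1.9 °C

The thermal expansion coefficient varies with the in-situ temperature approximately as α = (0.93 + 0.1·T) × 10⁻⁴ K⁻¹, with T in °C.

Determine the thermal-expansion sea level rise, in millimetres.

Δh ≈ 86 mm

Layer 1: α = (0.93 + 0.1×22)×10⁻⁴ = 3.13×10⁻⁴ K⁻¹
Layer 2: α = (0.93 + 0.1×1.9)×10⁻⁴ = 1.12×10⁻⁴ K⁻¹
0–210 m: 3.13×10⁻⁴ × 210 × 0.63 = 0.0414099 m
210–980 m: 1.12×10⁻⁴ × 0.52 × 770 = 0.0448448 m
Δh = 0.0414099 + 0.0448448 = 0.0862547 m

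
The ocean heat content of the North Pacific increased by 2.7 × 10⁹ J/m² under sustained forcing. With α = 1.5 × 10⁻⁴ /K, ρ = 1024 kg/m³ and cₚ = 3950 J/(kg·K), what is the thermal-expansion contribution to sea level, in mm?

Δh = αQ/(ρcₚ) = 1.5×10⁻⁴ × 2.7×10⁹ / (1024 × 3950) ≈ 0.10013 m

Δh ≈ 100 mm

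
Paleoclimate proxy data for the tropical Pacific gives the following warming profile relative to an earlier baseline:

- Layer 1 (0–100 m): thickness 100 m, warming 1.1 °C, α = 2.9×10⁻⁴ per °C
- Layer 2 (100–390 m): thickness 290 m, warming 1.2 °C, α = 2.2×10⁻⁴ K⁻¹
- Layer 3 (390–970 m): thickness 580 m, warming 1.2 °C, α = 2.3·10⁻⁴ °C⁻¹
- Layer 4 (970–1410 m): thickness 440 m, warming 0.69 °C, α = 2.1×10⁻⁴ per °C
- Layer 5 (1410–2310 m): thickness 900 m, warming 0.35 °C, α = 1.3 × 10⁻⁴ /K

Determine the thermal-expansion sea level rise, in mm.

about 373 mm

Layer 1: 2.9×10⁻⁴ × 100 × 1.1 = 0.03190 m
100–390 m: 1.2 × 290 × 2.2×10⁻⁴ = 0.07656 m
2.3×10⁻⁴ × 1.2 × 580 = 0.16008 m
2.1×10⁻⁴ × 440 × 0.69 = 0.063756 m
1410–2310 m: 1.3×10⁻⁴ × 0.35 × 900 = 0.04095 m
Δh = 0.03190 + 0.07656 + 0.16008 + 0.063756 + 0.04095 = 0.373246 m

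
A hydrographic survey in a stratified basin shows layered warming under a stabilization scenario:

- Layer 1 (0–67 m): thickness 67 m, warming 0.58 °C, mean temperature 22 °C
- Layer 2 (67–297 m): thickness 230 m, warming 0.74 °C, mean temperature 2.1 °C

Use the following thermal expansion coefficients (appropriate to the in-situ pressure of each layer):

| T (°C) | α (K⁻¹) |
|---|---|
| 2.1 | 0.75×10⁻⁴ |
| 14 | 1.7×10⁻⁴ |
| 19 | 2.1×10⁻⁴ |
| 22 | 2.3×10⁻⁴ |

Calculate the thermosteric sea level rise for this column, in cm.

Δh = 2.2 cm

Layer 1 at 22 °C → α = 2.3×10⁻⁴ K⁻¹
Layer 2 at 2.1 °C → α = 0.75×10⁻⁴ K⁻¹
0–67 m: 0.58 × 67 × 2.3×10⁻⁴ = 0.0089378 m
67–297 m: 0.75×10⁻⁴ × 0.74 × 230 = 0.012765 m
Δh = 0.0089378 + 0.012765 = 0.0217028 m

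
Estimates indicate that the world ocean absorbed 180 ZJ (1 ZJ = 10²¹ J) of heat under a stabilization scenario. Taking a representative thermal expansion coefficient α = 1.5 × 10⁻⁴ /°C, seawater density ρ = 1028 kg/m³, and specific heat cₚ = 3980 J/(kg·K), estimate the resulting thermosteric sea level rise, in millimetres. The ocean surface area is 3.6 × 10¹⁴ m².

Per unit area: Q = 180×10²¹ / (3.6×10¹⁴) = 5×10⁸ J/m²
Δh = αQ/(ρcₚ) = 1.5×10⁻⁴ × 5×10⁸ / (1028 × 3980) ≈ 0.018331 m

Δh ≈ 18.3 mm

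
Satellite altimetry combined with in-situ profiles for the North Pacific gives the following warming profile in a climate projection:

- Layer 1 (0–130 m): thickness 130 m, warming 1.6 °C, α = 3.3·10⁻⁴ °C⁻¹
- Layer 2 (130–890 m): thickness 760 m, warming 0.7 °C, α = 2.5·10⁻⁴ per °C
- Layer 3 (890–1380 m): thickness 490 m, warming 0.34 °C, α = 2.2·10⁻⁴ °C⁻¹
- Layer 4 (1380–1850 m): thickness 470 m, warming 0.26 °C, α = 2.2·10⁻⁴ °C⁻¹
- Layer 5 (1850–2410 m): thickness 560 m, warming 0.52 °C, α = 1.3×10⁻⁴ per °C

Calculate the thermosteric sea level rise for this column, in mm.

300 mm of thermosteric rise

130 × 3.3×10⁻⁴ × 1.6 = 0.06864 m
130–890 m: 0.7 × 2.5×10⁻⁴ × 760 = 0.13300 m
Layer 3: 0.34 × 490 × 2.2×10⁻⁴ = 0.036652 m
Layer 4: 2.2×10⁻⁴ × 0.26 × 470 = 0.026884 m
1850–2410 m: 1.3×10⁻⁴ × 560 × 0.52 = 0.037856 m
Δh = 0.06864 + 0.13300 + 0.036652 + 0.026884 + 0.037856 = 0.303032 m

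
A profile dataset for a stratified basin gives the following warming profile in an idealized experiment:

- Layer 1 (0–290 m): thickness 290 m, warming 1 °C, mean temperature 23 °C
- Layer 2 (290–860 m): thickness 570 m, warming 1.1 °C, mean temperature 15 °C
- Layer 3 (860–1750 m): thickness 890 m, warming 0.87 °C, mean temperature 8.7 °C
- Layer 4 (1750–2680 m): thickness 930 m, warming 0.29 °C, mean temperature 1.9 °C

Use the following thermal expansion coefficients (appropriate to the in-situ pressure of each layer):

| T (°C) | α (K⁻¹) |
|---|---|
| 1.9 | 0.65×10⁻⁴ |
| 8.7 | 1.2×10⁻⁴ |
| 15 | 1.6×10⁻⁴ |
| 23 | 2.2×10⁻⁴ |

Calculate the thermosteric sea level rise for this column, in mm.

275 mm of thermosteric rise

Layer 1 at 23 °C → α = 2.2×10⁻⁴ K⁻¹
Layer 2 at 15 °C → α = 1.6×10⁻⁴ K⁻¹
Layer 3 at 8.7 °C → α = 1.2×10⁻⁴ K⁻¹
Layer 4 at 1.9 °C → α = 0.65×10⁻⁴ K⁻¹
Layer 1: 2.2×10⁻⁴ × 290 × 1 = 0.06380 m
290–860 m: 1.1 × 1.6×10⁻⁴ × 570 = 0.10032 m
1.2×10⁻⁴ × 890 × 0.87 = 0.092916 m
0.65×10⁻⁴ × 930 × 0.29 = 0.0175305 m
Δh = 0.06380 + 0.10032 + 0.092916 + 0.0175305 = 0.2745665 m ≈ 275 mm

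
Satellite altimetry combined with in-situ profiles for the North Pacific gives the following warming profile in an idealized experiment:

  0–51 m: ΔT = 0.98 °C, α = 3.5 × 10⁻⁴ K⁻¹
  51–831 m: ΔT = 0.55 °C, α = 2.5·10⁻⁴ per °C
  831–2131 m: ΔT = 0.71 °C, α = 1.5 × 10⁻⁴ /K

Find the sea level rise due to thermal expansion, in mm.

260 mm

0–51 m: 0.98 × 3.5×10⁻⁴ × 51 = 0.017493 m
Layer 2: 780 × 2.5×10⁻⁴ × 0.55 = 0.10725 m
Layer 3: 1300 × 0.71 × 1.5×10⁻⁴ = 0.13845 m
Δh = 0.017493 + 0.10725 + 0.13845 = 0.263193 m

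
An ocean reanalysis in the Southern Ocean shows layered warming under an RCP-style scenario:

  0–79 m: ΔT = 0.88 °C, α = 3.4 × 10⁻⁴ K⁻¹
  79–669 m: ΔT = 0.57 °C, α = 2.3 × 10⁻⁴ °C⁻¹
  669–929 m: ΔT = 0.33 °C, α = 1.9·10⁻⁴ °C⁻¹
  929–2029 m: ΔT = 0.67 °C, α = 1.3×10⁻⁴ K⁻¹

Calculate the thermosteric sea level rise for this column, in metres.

79 × 0.88 × 3.4×10⁻⁴ = 0.0236368 m
79–669 m: 0.57 × 2.3×10⁻⁴ × 590 = 0.077349 m
0.33 × 1.9×10⁻⁴ × 260 = 0.016302 m
Layer 4: 1.3×10⁻⁴ × 0.67 × 1100 = 0.09581 m
Δh = 0.0236368 + 0.077349 + 0.016302 + 0.09581 = 0.2130978 m

0.213 m of thermosteric rise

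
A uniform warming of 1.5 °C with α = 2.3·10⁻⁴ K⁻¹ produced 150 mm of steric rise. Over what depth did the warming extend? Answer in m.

435 m

H = Δh/(αΔT) = 0.15 / (2.3×10⁻⁴ × 1.5) ≈ 434.8 m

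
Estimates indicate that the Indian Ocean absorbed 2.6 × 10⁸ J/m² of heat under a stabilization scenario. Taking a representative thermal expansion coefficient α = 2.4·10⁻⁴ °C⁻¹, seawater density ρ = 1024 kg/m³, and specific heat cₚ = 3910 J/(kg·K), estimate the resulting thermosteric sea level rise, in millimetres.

Δh = αQ/(ρcₚ) = 2.4×10⁻⁴ × 2.6×10⁸ / (1024 × 3910) ≈ 0.015585 m

about 15.6 mm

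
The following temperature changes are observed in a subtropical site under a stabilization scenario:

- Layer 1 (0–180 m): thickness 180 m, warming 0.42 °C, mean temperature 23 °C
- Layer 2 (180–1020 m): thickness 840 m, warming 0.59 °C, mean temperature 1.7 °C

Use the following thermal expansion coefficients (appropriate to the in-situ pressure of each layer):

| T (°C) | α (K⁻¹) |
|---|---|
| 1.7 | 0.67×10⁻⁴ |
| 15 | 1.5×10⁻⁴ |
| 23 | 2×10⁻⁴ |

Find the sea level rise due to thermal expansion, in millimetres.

about 48 mm

Layer 1 at 23 °C → α = 2×10⁻⁴ K⁻¹
Layer 2 at 1.7 °C → α = 0.67×10⁻⁴ K⁻¹
Layer 1: 0.42 × 180 × 2×10⁻⁴ = 0.01512 m
0.67×10⁻⁴ × 840 × 0.59 = 0.0332052 m
Δh = 0.01512 + 0.0332052 = 0.0483252 m ≈ 48 mm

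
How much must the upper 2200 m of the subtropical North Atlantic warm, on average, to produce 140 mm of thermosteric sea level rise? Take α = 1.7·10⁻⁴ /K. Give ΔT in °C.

about 0.374 °C

ΔT = Δh/(αH) = 0.14 / (1.7×10⁻⁴ × 2200) ≈ 0.3743 °C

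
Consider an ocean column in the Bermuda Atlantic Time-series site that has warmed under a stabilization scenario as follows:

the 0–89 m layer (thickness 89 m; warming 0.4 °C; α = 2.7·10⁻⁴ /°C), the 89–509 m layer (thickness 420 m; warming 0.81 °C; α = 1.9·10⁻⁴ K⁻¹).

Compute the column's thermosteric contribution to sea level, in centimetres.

0–89 m: 2.7×10⁻⁴ × 89 × 0.4 = 0.009612 m
89–509 m: 420 × 0.81 × 1.9×10⁻⁴ = 0.064638 m
Δh = 0.009612 + 0.064638 = 0.07425 m ≈ 7.43 cm

Δh ≈ 7.43 cm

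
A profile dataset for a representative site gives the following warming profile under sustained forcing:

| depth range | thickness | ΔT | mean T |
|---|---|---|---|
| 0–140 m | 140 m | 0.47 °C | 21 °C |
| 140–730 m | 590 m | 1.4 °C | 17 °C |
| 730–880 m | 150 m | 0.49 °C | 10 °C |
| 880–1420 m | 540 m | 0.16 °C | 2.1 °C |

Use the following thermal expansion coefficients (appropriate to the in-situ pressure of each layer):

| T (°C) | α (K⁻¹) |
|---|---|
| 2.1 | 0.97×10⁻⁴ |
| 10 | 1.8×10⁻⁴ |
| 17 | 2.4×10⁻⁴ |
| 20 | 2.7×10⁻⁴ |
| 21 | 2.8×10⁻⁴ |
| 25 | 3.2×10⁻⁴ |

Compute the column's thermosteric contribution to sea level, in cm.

23.8 cm of thermosteric rise

Layer 1 at 21 °C → α = 2.8×10⁻⁴ K⁻¹
Layer 2 at 17 °C → α = 2.4×10⁻⁴ K⁻¹
Layer 3 at 10 °C → α = 1.8×10⁻⁴ K⁻¹
Layer 4 at 2.1 °C → α = 0.97×10⁻⁴ K⁻¹
Layer 1: 0.47 × 140 × 2.8×10⁻⁴ = 0.018424 m
590 × 1.4 × 2.4×10⁻⁴ = 0.19824 m
Layer 3: 0.49 × 1.8×10⁻⁴ × 150 = 0.01323 m
880–1420 m: 540 × 0.97×10⁻⁴ × 0.16 = 0.0083808 m
Δh = 0.018424 + 0.19824 + 0.01323 + 0.0083808 = 0.2382748 m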